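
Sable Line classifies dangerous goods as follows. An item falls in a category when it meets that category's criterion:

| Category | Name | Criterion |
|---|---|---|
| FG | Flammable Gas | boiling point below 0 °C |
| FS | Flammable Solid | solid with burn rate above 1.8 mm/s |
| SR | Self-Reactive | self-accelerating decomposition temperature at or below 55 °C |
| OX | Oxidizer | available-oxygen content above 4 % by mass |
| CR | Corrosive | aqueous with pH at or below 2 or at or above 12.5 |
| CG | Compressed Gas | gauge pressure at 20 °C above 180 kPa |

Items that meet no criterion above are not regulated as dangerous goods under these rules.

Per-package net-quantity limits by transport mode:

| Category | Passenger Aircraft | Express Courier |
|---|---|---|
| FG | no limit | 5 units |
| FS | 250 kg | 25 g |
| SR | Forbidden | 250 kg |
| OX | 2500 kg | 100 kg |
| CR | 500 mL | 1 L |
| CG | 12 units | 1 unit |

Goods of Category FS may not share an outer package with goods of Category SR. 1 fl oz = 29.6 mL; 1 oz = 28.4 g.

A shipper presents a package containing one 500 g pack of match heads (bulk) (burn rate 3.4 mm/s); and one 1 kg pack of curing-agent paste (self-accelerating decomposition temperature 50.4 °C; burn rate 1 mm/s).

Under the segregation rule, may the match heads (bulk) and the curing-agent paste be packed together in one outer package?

No

Burn rate 3.4 mm/s meets the Category FS criterion (Flammable Solid), so the match heads (bulk) are Category FS.
The curing-agent paste has self-accelerating decomposition temperature 50.4 °C, which is ≤ 55 °C, so it is Category SR (Self-Reactive).
Category FS and Category SR may not share an outer package.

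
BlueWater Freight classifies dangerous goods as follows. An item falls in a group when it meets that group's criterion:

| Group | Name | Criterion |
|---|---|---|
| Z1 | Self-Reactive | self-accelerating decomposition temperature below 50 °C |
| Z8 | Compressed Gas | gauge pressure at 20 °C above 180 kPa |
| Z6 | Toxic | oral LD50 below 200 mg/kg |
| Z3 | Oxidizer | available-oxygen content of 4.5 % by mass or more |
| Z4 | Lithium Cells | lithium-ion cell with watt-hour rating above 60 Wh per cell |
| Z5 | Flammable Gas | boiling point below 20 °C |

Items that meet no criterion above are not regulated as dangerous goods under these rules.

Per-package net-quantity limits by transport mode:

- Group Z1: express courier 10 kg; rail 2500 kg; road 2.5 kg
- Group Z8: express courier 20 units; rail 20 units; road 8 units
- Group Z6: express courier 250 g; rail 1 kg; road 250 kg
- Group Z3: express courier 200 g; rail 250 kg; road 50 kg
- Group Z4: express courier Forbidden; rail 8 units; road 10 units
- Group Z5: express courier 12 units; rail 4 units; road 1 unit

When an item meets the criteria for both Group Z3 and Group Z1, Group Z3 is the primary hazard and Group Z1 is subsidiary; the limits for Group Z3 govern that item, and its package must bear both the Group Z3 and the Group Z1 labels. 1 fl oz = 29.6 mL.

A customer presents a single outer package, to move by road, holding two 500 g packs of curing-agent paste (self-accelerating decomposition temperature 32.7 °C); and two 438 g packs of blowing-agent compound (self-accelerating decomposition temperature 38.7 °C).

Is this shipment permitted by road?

Curing-agent paste: self-accelerating decomposition temperature 32.7 °C < 50 °C → Group Z1 (Self-Reactive).
With self-accelerating decomposition temperature 38.7 °C (< 50 °C), the blowing-agent compound falls in Group Z1.
Group Z1 net quantity: (two 500 g packs = 1 kg) + (two 438 g packs = 876 g) = 1.876 kg.
1.876 kg is within the road limit of 2.5 kg for Group Z1.

Yes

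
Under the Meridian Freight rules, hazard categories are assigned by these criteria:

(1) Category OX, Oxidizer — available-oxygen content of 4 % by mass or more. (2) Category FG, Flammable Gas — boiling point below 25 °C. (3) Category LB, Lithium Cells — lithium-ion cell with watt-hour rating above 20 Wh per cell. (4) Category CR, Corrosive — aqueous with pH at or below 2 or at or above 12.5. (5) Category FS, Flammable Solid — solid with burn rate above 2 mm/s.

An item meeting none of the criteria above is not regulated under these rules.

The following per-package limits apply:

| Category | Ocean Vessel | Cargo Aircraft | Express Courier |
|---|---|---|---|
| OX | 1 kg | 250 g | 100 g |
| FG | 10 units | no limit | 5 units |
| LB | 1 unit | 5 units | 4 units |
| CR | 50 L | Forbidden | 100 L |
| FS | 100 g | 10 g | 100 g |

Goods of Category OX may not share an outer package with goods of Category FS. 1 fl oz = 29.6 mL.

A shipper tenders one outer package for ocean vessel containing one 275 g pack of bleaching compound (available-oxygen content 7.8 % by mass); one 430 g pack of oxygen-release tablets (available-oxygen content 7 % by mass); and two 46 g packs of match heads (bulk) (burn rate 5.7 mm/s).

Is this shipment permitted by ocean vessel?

The bleaching compound has available-oxygen content 7.8 % by mass, which is ≥ 4 % by mass, so it is Category OX (Oxidizer).
The oxygen-release tablets have available-oxygen content 7 % by mass, which is ≥ 4 % by mass, so they are Category OX (Oxidizer).
Burn rate 5.7 mm/s meets the Category FS criterion (Flammable Solid), so the match heads (bulk) are Category FS.
Total Category OX: 275 g + 430 g = 705 g.
That is within the Category OX ocean vessel limit of 1 kg.
Category FS quantity: two 46 g packs = 92 g.
That is within the Category FS ocean vessel limit of 100 g.
Category OX and Category FS may not share an outer package.

No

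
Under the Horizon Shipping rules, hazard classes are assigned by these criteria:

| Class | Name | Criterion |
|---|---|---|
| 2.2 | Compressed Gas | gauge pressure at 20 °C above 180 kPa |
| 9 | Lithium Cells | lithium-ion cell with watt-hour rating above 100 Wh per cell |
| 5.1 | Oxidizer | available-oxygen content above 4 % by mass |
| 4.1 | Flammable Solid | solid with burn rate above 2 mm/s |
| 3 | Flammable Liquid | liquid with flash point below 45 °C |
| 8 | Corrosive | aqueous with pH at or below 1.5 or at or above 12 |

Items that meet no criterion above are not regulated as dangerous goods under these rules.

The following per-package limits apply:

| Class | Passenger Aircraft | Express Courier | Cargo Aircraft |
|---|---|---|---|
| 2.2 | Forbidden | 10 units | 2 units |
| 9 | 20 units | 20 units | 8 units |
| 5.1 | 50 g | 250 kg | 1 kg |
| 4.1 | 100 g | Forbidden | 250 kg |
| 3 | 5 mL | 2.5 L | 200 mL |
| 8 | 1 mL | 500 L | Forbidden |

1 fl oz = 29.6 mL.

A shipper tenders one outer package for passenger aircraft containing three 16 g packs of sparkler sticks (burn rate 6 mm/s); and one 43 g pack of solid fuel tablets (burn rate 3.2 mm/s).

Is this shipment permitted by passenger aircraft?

Sparkler sticks: burn rate 6 mm/s > 2 mm/s → Class 4.1 (Flammable Solid).
Burn rate 3.2 mm/s meets the Class 4.1 criterion (Flammable Solid), so the solid fuel tablets are Class 4.1.
Class 4.1 net quantity: (three 16 g packs = 48 g) + 43 g = 91 g.
91 g is within the passenger aircraft limit of 100 g for Class 4.1.

Yes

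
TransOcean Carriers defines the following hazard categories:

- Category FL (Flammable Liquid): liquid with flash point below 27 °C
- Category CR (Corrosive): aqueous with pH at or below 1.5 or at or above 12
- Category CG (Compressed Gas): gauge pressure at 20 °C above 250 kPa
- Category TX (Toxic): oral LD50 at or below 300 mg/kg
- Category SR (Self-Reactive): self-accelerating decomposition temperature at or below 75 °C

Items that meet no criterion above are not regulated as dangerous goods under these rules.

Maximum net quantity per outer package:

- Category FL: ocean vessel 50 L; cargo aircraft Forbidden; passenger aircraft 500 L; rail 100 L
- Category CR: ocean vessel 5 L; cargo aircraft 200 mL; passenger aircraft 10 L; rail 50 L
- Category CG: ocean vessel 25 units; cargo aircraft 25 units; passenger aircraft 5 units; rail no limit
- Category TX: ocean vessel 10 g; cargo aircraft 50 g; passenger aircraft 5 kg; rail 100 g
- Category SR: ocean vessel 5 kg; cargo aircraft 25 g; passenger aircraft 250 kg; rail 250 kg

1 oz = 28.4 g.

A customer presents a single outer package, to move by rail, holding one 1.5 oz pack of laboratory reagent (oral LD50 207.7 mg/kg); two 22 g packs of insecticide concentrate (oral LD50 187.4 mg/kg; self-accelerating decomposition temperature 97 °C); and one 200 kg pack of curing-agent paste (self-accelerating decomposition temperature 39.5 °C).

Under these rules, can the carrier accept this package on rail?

Oral LD50 207.7 mg/kg meets the Category TX criterion (Toxic), so the laboratory reagent is Category TX.
Insecticide concentrate: oral LD50 187.4 mg/kg ≤ 300 mg/kg → Category TX (Toxic).
The curing-agent paste has self-accelerating decomposition temperature 39.5 °C, which is ≤ 75 °C, so it is Category SR (Self-Reactive).
Category SR quantity: 200 kg.
200 kg is within the rail limit of 250 kg for Category SR.
Category TX net quantity: (one 1.5 oz pack = 42.6 g) + (two 22 g packs = 44 g) = 86.6 g.
That is within the Category TX rail limit of 100 g.
Every hazard category is within its rail limit and no segregation rule is violated.

Yes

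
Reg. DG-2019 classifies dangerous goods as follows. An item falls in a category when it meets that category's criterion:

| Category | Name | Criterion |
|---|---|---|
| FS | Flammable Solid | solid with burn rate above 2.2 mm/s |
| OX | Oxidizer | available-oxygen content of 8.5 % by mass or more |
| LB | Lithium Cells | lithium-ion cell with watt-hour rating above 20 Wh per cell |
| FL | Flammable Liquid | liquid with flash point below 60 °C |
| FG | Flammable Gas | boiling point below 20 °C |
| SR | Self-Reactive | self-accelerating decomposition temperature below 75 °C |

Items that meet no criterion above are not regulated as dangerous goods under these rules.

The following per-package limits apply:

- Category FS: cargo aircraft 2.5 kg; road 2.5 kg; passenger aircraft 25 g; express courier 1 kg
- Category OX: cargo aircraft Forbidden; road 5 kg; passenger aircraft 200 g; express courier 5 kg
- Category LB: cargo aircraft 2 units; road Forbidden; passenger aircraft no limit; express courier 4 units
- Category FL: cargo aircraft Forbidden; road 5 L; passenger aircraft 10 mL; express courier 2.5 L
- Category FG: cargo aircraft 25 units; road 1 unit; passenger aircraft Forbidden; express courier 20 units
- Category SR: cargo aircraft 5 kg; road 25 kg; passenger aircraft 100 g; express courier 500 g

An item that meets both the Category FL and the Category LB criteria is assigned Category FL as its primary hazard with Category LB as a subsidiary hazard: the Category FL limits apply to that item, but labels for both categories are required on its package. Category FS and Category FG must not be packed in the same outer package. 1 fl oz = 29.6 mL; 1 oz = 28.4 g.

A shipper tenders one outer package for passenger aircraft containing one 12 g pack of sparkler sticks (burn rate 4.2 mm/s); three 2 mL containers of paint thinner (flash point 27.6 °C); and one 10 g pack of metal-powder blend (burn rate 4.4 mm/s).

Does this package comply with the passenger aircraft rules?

Sparkler sticks: burn rate 4.2 mm/s > 2.2 mm/s → Category FS (Flammable Solid).
With flash point 27.6 °C (< 60 °C), the paint thinner falls in Category FL.
Metal-powder blend: burn rate 4.4 mm/s > 2.2 mm/s → Category FS (Flammable Solid).
Category FS net quantity: 12 g + 10 g = 22 g.
22 g ≤ 25 g (passenger aircraft limit, Category FS) — within limit.
Category FL quantity: three 2 mL containers = 6 mL.
6 mL is within the passenger aircraft limit of 10 mL for Category FL.
The segregation rule (Category FS with Category FG) does not apply to Category FS with Category FL.
Every hazard category is within its passenger aircraft limit and no segregation rule is violated.

Yes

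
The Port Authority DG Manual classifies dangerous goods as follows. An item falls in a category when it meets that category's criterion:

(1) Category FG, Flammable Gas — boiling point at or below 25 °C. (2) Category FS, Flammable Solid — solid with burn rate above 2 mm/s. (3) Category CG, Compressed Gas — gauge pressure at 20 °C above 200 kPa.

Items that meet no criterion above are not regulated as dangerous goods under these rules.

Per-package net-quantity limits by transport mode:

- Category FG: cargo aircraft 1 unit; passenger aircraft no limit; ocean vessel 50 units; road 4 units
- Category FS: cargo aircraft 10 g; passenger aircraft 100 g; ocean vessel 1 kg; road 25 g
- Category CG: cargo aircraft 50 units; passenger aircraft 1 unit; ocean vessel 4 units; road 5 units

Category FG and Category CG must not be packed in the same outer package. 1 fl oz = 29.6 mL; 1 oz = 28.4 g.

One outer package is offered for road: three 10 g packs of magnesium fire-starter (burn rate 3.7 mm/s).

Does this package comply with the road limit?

No

With burn rate 3.7 mm/s (> 2 mm/s), the magnesium fire-starter falls in Category FS.
Category FS quantity: three 10 g packs = 30 g.
30 g > 25 g (road limit, Category FS) — over the limit.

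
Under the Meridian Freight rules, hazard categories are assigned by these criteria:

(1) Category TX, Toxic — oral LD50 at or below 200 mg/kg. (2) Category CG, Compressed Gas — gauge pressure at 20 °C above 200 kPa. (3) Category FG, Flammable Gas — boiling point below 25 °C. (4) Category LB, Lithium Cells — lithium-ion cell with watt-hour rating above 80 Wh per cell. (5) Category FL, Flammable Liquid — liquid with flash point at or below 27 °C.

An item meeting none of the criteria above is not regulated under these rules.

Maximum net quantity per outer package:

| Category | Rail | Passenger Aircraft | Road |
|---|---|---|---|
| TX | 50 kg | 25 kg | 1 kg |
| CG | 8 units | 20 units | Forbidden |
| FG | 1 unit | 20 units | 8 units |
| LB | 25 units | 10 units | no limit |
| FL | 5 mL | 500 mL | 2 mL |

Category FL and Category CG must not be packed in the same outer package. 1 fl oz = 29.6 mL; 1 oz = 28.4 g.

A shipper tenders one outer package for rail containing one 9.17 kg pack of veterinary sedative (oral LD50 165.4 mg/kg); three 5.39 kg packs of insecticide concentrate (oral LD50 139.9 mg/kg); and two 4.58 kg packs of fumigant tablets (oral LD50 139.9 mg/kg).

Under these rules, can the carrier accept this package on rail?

Oral LD50 165.4 mg/kg meets the Category TX criterion (Toxic), so the veterinary sedative is Category TX.
Oral LD50 139.9 mg/kg meets the Category TX criterion (Toxic), so the insecticide concentrate is Category TX.
The fumigant tablets have oral LD50 139.9 mg/kg, which is ≤ 200 mg/kg, so they are Category TX (Toxic).
Category TX net quantity: 9.17 kg + (three 5.39 kg packs = 16.17 kg) + (two 4.58 kg packs = 9.16 kg) = 34.5 kg.
That is within the Category TX rail limit of 50 kg.

Yes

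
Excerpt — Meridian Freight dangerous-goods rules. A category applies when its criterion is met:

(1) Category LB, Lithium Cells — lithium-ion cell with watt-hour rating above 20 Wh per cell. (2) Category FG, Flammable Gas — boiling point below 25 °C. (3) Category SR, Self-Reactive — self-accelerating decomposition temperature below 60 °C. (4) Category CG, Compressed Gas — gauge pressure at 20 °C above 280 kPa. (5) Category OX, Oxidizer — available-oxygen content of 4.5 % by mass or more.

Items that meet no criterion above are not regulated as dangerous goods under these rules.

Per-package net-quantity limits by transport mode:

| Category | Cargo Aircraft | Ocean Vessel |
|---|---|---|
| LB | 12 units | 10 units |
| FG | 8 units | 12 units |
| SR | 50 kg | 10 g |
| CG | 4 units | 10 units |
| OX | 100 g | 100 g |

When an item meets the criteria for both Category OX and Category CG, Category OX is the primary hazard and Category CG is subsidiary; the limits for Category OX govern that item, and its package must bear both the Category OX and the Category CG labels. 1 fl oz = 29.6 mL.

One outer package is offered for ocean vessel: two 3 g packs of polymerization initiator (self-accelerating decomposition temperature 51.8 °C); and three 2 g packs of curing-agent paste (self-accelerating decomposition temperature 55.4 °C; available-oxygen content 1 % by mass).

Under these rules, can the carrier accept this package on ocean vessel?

With self-accelerating decomposition temperature 51.8 °C (< 60 °C), the polymerization initiator falls in Category SR.
The curing-agent paste has self-accelerating decomposition temperature 55.4 °C, which is < 60 °C, so it is Category SR (Self-Reactive).
Category SR net quantity: (two 3 g packs = 6 g) + (three 2 g packs = 6 g) = 12 g.
12 g exceeds the ocean vessel limit of 10 g for Category SR.

No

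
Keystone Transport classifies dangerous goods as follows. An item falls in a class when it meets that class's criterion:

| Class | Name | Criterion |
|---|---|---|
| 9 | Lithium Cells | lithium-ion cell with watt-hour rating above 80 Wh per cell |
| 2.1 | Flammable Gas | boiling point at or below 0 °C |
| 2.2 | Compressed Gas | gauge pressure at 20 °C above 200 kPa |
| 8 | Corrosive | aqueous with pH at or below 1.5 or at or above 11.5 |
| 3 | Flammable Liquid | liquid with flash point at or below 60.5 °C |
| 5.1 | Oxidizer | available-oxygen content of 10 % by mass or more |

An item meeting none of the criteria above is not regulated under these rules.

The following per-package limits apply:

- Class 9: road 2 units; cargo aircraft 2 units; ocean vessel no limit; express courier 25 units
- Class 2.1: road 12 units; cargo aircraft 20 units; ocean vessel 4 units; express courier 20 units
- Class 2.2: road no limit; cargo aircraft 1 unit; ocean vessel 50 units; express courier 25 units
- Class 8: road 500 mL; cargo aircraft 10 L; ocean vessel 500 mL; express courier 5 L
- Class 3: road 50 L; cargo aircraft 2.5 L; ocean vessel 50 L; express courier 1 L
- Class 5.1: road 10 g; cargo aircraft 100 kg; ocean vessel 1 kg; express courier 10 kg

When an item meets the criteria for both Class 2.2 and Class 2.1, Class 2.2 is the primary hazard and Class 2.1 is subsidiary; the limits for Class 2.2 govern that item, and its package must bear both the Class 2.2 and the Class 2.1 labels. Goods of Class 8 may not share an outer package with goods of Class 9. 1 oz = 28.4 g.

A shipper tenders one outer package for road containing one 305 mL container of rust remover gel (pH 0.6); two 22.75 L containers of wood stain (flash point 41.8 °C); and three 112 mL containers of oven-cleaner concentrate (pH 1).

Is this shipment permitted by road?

No

Rust remover gel: pH 0.6 ≤ 1.5 → Class 8 (Corrosive).
With flash point 41.8 °C (≤ 60.5 °C), the wood stain falls in Class 3.
Oven-cleaner concentrate: pH 1 ≤ 1.5 → Class 8 (Corrosive).
Class 8 net quantity: 305 mL + (three 112 mL containers = 336 mL) = 641 mL.
That exceeds the Class 8 road limit of 500 mL.
Class 3 quantity: two 22.75 L containers = 45.5 L.
45.5 L is within the road limit of 50 L for Class 3.
The segregation rule (Class 8 with Class 9) does not apply to Class 8 with Class 3.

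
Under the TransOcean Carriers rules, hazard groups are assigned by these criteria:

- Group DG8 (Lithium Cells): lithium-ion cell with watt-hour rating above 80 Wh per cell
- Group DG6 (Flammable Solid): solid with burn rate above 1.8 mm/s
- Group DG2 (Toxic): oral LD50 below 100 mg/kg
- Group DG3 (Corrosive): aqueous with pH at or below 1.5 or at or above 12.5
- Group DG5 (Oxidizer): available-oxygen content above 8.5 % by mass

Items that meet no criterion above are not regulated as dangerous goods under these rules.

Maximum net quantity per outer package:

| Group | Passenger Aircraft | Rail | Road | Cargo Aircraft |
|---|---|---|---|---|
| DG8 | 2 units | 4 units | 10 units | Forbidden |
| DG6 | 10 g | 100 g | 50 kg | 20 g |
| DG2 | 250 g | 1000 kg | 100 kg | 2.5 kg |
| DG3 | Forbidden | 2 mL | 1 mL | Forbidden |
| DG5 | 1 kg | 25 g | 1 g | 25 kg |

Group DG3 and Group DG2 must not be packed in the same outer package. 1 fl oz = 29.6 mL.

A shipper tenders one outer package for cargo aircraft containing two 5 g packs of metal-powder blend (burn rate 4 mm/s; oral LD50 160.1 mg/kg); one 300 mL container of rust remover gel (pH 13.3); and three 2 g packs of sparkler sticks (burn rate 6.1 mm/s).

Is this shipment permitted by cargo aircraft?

No

With burn rate 4 mm/s (> 1.8 mm/s), the metal-powder blend falls in Group DG6.
With pH 13.3 (≥ 12.5), the rust remover gel falls in Group DG3.
With burn rate 6.1 mm/s (> 1.8 mm/s), the sparkler sticks fall in Group DG6.
Total Group DG6: (two 5 g packs = 10 g) + (three 2 g packs = 6 g) = 16 g.
16 g is within the cargo aircraft limit of 20 g for Group DG6.
Group DG3 quantity: 300 mL.
Group DG3 is Forbidden by cargo aircraft.
The segregation rule (Group DG3 with Group DG2) does not apply to Group DG6 with Group DG3.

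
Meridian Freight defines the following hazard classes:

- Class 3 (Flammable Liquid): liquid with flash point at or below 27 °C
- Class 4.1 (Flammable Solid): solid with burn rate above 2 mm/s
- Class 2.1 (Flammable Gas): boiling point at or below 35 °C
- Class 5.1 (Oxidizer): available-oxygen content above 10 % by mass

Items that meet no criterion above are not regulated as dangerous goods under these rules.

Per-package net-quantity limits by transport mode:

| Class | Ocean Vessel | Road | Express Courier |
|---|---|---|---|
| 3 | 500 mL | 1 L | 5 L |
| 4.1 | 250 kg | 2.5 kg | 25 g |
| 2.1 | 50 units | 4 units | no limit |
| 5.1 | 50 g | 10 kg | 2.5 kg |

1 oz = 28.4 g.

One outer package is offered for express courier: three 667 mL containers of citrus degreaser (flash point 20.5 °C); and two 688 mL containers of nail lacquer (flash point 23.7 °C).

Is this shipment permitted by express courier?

Citrus degreaser: flash point 20.5 °C ≤ 27 °C → Class 3 (Flammable Liquid).
Nail lacquer: flash point 23.7 °C ≤ 27 °C → Class 3 (Flammable Liquid).
Total Class 3: (three 667 mL containers = 2.001 L) + (two 688 mL containers = 1.376 L) = 3.377 L.
3.377 L is within the express courier limit of 5 L for Class 3.

Yes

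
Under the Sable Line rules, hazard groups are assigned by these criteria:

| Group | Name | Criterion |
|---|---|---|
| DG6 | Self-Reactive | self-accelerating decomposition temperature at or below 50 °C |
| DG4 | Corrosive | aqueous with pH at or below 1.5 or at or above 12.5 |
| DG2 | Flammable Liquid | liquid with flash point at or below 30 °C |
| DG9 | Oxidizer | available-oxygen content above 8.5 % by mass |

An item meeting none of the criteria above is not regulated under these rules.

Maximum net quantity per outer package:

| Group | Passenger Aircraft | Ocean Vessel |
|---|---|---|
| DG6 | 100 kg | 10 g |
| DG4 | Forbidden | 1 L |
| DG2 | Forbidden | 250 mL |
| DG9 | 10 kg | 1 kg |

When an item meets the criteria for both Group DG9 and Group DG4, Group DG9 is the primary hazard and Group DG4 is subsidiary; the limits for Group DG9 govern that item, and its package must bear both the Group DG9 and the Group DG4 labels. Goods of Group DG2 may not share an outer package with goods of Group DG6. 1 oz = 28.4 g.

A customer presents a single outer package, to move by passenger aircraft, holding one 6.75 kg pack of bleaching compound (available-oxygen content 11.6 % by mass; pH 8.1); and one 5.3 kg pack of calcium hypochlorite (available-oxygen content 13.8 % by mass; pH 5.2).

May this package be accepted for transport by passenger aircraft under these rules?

No

Bleaching compound: available-oxygen content 11.6 % by mass > 8.5 % by mass → Group DG9 (Oxidizer).
Available-oxygen content 13.8 % by mass meets the Group DG9 criterion (Oxidizer), so the calcium hypochlorite is Group DG9.
Total Group DG9: 6.75 kg + 5.3 kg = 12.05 kg.
12.05 kg > 10 kg (passenger aircraft limit, Group DG9) — over the limit.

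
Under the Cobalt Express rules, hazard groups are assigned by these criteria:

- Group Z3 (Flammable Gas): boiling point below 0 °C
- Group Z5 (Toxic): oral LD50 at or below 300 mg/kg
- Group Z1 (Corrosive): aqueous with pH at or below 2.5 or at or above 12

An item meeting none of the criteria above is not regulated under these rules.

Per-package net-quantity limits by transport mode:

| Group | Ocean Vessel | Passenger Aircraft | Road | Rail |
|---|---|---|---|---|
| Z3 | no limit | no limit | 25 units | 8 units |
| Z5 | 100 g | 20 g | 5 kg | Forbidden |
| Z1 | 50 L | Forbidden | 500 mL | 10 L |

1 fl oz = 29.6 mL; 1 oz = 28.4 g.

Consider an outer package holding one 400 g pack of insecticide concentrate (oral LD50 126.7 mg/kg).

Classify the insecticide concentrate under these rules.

Group Z5

The insecticide concentrate has oral LD50 126.7 mg/kg, which is ≤ 300 mg/kg, so it is Group Z5 (Toxic).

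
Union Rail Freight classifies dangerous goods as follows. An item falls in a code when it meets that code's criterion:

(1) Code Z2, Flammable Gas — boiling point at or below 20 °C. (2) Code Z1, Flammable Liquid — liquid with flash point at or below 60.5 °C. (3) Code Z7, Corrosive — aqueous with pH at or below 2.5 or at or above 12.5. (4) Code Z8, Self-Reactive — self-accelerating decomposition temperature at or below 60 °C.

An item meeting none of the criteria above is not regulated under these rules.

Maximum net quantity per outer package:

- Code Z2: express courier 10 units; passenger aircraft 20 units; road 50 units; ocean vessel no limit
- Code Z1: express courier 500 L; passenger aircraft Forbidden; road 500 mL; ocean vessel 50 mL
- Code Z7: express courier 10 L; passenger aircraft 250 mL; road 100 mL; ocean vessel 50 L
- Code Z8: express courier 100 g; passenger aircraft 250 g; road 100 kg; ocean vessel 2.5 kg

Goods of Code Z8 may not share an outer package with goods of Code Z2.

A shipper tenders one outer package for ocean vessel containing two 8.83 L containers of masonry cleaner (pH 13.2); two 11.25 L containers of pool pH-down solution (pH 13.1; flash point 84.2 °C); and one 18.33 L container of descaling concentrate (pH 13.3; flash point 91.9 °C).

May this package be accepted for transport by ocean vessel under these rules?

No

The masonry cleaner has pH 13.2, which is ≥ 12.5, so it is Code Z7 (Corrosive).
pH 13.1 meets the Code Z7 criterion (Corrosive), so the pool pH-down solution is Code Z7.
With pH 13.3 (≥ 12.5), the descaling concentrate falls in Code Z7.
Code Z7 net quantity: (two 8.83 L containers = 17.66 L) + (two 11.25 L containers = 22.5 L) + 18.33 L = 58.49 L.
58.49 L > 50 L (ocean vessel limit, Code Z7) — over the limit.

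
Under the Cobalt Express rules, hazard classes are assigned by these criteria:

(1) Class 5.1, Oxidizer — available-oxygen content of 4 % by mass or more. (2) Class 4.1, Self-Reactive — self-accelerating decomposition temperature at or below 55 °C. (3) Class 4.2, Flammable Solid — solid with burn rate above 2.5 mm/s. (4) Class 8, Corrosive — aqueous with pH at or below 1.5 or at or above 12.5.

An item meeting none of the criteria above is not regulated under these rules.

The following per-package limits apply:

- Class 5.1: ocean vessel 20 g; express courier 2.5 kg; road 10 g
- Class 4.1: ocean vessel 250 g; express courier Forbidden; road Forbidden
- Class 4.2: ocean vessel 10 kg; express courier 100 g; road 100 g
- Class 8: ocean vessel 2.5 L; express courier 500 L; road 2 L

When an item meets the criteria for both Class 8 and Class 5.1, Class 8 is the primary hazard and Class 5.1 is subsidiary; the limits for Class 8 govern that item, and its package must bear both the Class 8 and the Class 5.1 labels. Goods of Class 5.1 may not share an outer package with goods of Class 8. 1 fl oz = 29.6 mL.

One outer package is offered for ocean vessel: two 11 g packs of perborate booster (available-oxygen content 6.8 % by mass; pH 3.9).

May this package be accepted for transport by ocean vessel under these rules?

Perborate booster: available-oxygen content 6.8 % by mass ≥ 4 % by mass → Class 5.1 (Oxidizer).
Class 5.1 quantity: two 11 g packs = 22 g.
That exceeds the Class 5.1 ocean vessel limit of 20 g.

No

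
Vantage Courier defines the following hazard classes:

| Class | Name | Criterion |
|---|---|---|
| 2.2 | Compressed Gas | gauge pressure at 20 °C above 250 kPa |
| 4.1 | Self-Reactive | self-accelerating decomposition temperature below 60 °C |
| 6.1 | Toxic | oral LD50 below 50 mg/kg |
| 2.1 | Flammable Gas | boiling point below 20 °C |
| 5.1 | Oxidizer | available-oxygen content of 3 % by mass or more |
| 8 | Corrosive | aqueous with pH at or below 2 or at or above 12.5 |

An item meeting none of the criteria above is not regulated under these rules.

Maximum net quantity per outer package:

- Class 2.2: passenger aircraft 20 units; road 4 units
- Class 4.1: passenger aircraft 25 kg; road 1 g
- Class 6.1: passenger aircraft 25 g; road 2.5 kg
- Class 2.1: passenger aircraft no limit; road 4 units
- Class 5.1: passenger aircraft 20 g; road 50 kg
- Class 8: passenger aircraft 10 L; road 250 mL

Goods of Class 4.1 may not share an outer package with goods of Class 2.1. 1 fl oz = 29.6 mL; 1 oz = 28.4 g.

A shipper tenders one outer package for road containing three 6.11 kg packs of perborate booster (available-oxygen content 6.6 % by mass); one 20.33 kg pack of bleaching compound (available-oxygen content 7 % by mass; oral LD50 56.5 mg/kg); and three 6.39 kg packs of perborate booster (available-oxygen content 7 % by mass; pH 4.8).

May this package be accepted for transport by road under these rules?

Perborate booster: available-oxygen content 6.6 % by mass ≥ 3 % by mass → Class 5.1 (Oxidizer).
Bleaching compound: available-oxygen content 7 % by mass ≥ 3 % by mass → Class 5.1 (Oxidizer).
Available-oxygen content 7 % by mass meets the Class 5.1 criterion (Oxidizer), so the perborate booster is Class 5.1.
Class 5.1 net quantity: (three 6.11 kg packs = 18.33 kg) + 20.33 kg + (three 6.39 kg packs = 19.17 kg) = 57.83 kg.
57.83 kg exceeds the road limit of 50 kg for Class 5.1.

No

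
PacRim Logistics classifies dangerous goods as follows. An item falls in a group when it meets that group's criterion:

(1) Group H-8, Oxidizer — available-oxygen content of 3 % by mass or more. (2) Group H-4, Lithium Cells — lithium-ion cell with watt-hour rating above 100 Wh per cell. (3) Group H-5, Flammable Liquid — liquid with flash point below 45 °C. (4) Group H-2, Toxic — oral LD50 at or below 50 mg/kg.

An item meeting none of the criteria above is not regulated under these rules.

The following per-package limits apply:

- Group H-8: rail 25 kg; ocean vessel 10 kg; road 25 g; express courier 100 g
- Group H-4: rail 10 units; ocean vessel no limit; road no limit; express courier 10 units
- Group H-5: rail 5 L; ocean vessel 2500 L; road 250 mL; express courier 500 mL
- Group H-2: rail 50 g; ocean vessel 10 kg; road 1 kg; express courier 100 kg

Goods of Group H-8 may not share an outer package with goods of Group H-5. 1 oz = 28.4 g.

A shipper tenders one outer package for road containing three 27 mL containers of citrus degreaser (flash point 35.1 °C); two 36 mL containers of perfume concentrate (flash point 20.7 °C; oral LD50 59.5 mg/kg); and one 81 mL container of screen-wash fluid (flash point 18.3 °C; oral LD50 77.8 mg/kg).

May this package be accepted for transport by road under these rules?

The citrus degreaser has flash point 35.1 °C, which is < 45 °C, so it is Group H-5 (Flammable Liquid).
Perfume concentrate: flash point 20.7 °C < 45 °C → Group H-5 (Flammable Liquid).
Flash point 18.3 °C meets the Group H-5 criterion (Flammable Liquid), so the screen-wash fluid is Group H-5.
Group H-5 net quantity: (three 27 mL containers = 81 mL) + (two 36 mL containers = 72 mL) + 81 mL = 234 mL.
234 mL is within the road limit of 250 mL for Group H-5.

Yes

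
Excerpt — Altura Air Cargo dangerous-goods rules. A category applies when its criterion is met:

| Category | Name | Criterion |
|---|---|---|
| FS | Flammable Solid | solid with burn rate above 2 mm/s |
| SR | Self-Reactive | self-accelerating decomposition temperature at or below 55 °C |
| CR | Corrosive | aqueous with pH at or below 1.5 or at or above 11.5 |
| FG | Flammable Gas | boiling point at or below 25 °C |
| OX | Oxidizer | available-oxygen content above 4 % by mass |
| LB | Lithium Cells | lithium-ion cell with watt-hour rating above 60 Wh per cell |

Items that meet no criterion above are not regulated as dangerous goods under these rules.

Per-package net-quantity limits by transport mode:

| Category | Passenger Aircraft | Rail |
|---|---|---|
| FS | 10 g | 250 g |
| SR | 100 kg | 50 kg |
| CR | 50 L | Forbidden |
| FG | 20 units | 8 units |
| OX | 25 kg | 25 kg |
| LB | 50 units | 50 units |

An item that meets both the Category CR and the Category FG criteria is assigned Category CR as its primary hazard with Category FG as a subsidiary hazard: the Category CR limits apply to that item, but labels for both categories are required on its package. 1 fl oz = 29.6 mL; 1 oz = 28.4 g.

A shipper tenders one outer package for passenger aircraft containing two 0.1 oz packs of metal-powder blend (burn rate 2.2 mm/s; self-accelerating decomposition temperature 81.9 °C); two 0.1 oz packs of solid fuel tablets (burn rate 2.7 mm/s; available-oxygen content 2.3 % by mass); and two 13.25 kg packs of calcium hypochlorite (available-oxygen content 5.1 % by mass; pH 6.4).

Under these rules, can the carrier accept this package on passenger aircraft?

Burn rate 2.2 mm/s meets the Category FS criterion (Flammable Solid), so the metal-powder blend is Category FS.
With burn rate 2.7 mm/s (> 2 mm/s), the solid fuel tablets fall in Category FS.
The calcium hypochlorite has available-oxygen content 5.1 % by mass, which is > 4 % by mass, so it is Category OX (Oxidizer).
Category FS net quantity: (two 0.1 oz packs = 5.68 g) + (two 0.1 oz packs = 5.68 g) = 11.36 g.
11.36 g > 10 g (passenger aircraft limit, Category FS) — over the limit.
Category OX quantity: two 13.25 kg packs = 26.5 kg.
26.5 kg exceeds the passenger aircraft limit of 25 kg for Category OX.

No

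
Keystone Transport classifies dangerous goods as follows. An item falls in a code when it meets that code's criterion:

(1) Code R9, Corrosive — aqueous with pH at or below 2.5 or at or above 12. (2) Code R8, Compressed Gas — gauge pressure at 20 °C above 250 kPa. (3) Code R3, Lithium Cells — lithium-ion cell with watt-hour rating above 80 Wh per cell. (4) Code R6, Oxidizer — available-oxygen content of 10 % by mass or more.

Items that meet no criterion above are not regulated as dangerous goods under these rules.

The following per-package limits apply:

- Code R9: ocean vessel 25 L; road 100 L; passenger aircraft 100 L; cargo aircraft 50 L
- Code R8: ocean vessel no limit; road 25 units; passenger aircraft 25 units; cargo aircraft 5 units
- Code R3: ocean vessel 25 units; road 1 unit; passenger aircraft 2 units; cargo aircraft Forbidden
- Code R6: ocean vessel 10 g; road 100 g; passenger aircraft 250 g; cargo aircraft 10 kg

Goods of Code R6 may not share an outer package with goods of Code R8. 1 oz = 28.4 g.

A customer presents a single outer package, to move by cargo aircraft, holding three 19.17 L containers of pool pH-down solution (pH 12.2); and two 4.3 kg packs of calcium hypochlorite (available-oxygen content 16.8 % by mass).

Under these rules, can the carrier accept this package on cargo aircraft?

No

pH 12.2 meets the Code R9 criterion (Corrosive), so the pool pH-down solution is Code R9.
Available-oxygen content 16.8 % by mass meets the Code R6 criterion (Oxidizer), so the calcium hypochlorite is Code R6.
Code R6 quantity: two 4.3 kg packs = 8.6 kg.
8.6 kg is within the cargo aircraft limit of 10 kg for Code R6.
Code R9 quantity: three 19.17 L containers = 57.51 L.
That exceeds the Code R9 cargo aircraft limit of 50 L.
The segregation rule (Code R6 with Code R8) does not apply to Code R6 with Code R9.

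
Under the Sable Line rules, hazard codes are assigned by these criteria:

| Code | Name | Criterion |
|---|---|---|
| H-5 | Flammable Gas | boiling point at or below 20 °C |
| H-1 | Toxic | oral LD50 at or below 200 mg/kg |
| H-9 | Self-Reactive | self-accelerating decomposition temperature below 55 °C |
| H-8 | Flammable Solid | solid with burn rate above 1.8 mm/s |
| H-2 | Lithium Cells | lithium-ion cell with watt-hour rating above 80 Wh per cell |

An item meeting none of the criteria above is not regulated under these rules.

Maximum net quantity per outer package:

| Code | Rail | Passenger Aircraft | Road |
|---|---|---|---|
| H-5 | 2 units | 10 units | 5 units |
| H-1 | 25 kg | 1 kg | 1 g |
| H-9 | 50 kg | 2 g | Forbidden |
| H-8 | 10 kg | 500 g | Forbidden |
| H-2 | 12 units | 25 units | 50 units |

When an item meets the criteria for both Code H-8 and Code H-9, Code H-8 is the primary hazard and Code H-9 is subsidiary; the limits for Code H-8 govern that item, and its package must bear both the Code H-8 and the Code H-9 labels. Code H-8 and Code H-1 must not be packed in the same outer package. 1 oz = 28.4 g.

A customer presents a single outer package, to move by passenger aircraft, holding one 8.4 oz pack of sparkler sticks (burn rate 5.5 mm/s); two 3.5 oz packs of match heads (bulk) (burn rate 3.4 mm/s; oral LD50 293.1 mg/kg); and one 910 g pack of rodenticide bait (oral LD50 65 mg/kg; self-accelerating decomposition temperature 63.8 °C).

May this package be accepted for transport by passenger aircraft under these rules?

No

Sparkler sticks: burn rate 5.5 mm/s > 1.8 mm/s → Code H-8 (Flammable Solid).
The match heads (bulk) have burn rate 3.4 mm/s, which is > 1.8 mm/s, so they are Code H-8 (Flammable Solid).
The rodenticide bait has oral LD50 65 mg/kg, which is ≤ 200 mg/kg, so it is Code H-1 (Toxic).
Total Code H-8: (one 8.4 oz pack = 238.56 g) + (two 3.5 oz packs = 198.8 g) = 437.36 g.
437.36 g ≤ 500 g (passenger aircraft limit, Code H-8) — within limit.
Code H-1 quantity: 910 g.
910 g is within the passenger aircraft limit of 1 kg for Code H-1.
Code H-8 and Code H-1 may not share an outer package.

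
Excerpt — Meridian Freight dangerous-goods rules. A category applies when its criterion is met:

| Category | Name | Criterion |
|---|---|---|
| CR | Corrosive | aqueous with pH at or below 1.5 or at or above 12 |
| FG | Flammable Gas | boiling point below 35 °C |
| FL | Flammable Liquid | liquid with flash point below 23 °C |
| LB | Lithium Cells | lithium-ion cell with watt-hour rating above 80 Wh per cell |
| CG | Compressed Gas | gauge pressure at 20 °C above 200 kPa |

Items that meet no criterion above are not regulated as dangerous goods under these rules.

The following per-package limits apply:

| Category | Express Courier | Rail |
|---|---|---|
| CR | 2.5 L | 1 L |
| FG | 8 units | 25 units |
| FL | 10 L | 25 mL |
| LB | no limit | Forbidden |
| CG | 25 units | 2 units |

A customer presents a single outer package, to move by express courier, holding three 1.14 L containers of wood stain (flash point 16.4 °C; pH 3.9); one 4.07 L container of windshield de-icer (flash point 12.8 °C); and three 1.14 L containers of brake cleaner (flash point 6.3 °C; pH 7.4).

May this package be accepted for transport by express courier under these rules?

No

Flash point 16.4 °C meets the Category FL criterion (Flammable Liquid), so the wood stain is Category FL.
With flash point 12.8 °C (< 23 °C), the windshield de-icer falls in Category FL.
Brake cleaner: flash point 6.3 °C < 23 °C → Category FL (Flammable Liquid).
Total Category FL: (three 1.14 L containers = 3.42 L) + 4.07 L + (three 1.14 L containers = 3.42 L) = 10.91 L.
That exceeds the Category FL express courier limit of 10 L.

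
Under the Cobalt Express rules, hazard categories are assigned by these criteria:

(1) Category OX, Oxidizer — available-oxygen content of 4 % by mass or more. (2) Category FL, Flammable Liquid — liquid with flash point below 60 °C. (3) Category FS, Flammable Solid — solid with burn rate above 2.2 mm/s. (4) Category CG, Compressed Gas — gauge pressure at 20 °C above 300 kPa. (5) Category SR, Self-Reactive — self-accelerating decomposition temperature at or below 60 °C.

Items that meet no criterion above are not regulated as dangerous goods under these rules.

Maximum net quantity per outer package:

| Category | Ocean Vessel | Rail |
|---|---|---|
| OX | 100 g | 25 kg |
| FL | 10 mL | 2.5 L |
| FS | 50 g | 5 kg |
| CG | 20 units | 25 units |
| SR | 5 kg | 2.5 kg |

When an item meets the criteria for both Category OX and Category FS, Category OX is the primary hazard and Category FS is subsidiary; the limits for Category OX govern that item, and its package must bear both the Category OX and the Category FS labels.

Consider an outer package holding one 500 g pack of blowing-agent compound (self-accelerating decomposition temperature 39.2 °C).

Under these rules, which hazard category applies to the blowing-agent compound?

Category SR

Self-accelerating decomposition temperature 39.2 °C meets the Category SR criterion (Self-Reactive), so the blowing-agent compound is Category SR.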